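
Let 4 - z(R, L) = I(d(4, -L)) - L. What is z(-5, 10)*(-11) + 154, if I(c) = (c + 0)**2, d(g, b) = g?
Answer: 176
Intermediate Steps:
I(c) = c**2
z(R, L) = -12 + L (z(R, L) = 4 - (4**2 - L) = 4 - (16 - L) = 4 + (-16 + L) = -12 + L)
z(-5, 10)*(-11) + 154 = (-12 + 10)*(-11) + 154 = -2*(-11) + 154 = 22 + 154 = 176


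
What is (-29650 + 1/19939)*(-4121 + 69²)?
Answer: -378362463360/19939 ≈ -1.8976e+7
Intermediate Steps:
(-29650 + 1/19939)*(-4121 + 69²) = (-29650 + 1/19939)*(-4121 + 4761) = -591191349/19939*640 = -378362463360/19939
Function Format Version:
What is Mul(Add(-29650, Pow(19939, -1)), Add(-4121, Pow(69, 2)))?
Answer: Rational(-378362463360, 19939) ≈ -1.8976e+7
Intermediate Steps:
Mul(Add(-29650, Pow(19939, -1)), Add(-4121, Pow(69, 2))) = Mul(Add(-29650, Rational(1, 19939)), Add(-4121, 4761)) = Mul(Rational(-591191349, 19939), 640) = Rational(-378362463360, 19939)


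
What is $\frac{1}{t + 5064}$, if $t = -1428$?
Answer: $\frac{1}{3636} \approx 0.00027503$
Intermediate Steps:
$\frac{1}{t + 5064} = \frac{1}{-1428 + 5064} = \frac{1}{3636}$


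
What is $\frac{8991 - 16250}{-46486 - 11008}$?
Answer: $\frac{427}{3382} \approx 0.12626$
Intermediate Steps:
$\frac{8991 - 16250}{-46486 - 11008} = - \frac{7259}{-57494} = \left(-7259\right) \left(- \frac{1}{57494}\right) = \frac{427}{3382}$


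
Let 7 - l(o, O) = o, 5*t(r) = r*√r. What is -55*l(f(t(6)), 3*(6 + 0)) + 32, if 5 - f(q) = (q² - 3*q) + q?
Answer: -2766/5 + 132*√6 ≈ -229.87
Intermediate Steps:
t(r) = r^(3/2)/5 (t(r) = (r*√r)/5 = r^(3/2)/5)
f(q) = 5 - q² + 2*q (f(q) = 5 - ((q² - 3*q) + q) = 5 - (q² - 2*q) = 5 + (-q² + 2*q) = 5 - q² + 2*q)
l(o, O) = 7 - o
-55*l(f(t(6)), 3*(6 + 0)) + 32 = -55*(7 - (5 - (6^(3/2)/5)² + 2*(6^(3/2)/5))) + 32 = -55*(7 - (5 - ((6*√6)/5)² + 2*((6*√6)/5))) + 32 = -55*(7 - (5 - (6*√6/5)² + 2*(6*√6/5))) + 32 = -55*(7 - (5 - 1*216/25 + 12*√6/5)) + 32 = -55*(7 - (5 - 216/25 + 12*√6/5)) + 32 = -55*(7 - (-91/25 + 12*√6/5)) + 32 = -55*(7 + (91/25 - 12*√6/5)) + 32 = -55*(266/25 - 12*√6/5) + 32 = (-2926/5 + 132*√6) + 32 = -2766/5 + 132*√6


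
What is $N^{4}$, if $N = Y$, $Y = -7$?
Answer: $2401$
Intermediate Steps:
$N = -7$
$N^{4} = \left(-7\right)^{4} = 2401$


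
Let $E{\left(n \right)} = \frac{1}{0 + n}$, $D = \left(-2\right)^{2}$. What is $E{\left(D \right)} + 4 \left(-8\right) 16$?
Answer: $- \frac{2047}{4} \approx -511.75$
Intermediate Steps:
$D = 4$
$E{\left(n \right)} = \frac{1}{n}$
$E{\left(D \right)} + 4 \left(-8\right) 16 = \frac{1}{4} + 4 \left(-8\right) 16 = \frac{1}{4} - 512 = - \frac{2047}{4}$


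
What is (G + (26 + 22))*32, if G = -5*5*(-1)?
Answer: 2336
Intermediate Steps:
G = 25 (G = -25*(-1) = 25)
(G + (26 + 22))*32 = (25 + (26 + 22))*32 = (25 + 48)*32 = 73*32 = 2336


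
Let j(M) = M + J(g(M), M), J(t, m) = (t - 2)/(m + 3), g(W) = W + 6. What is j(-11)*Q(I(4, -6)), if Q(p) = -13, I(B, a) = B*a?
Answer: 1053/8 ≈ 131.63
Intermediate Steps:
g(W) = 6 + W
J(t, m) = (-2 + t)/(3 + m)
j(M) = M + (4 + M)/(3 + M) (j(M) = M + (-2 + (6 + M))/(3 + M) = M + (4 + M)/(3 + M))
j(-11)*Q(I(4, -6)) = ((4 - 11 - 11*(3 - 11))/(3 - 11))*(-13) = ((4 - 11 - 11*(-8))/(-8))*(-13) = -(4 - 11 + 88)/8*(-13) = -1/8*81*(-13) = -81/8*(-13) = 1053/8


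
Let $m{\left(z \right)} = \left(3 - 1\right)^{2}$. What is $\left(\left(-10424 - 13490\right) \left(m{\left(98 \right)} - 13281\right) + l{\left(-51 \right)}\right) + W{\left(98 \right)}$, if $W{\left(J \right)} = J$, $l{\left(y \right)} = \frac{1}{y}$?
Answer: $\frac{16192820075}{51} \approx 3.1751 \cdot 10^{8}$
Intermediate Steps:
$m{\left(z \right)} = 4$ ($m{\left(z \right)} = 2^{2} = 4$)
$\left(\left(-10424 - 13490\right) \left(m{\left(98 \right)} - 13281\right) + l{\left(-51 \right)}\right) + W{\left(98 \right)} = \left(\left(-10424 - 13490\right) \left(4 - 13281\right) + \frac{1}{-51}\right) + 98 = \left(\left(-23914\right) \left(-13277\right) - \frac{1}{51}\right) + 98 = \left(317506178 - \frac{1}{51}\right) + 98 = \frac{16192815077}{51} + 98 = \frac{16192820075}{51}$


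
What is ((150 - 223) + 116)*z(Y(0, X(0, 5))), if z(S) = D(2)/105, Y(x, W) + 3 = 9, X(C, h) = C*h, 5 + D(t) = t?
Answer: -43/35 ≈ -1.2286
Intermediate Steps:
D(t) = -5 + t
Y(x, W) = 6 (Y(x, W) = -3 + 9 = 6)
z(S) = -1/35 (z(S) = (-5 + 2)/105 = -3*1/105 = -1/35)
((150 - 223) + 116)*z(Y(0, X(0, 5))) = ((150 - 223) + 116)*(-1/35) = (-73 + 116)*(-1/35) = 43*(-1/35) = -43/35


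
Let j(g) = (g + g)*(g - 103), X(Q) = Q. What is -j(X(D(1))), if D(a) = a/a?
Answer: 204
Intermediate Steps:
D(a) = 1
j(g) = 2*g*(-103 + g) (j(g) = (2*g)*(-103 + g) = 2*g*(-103 + g))
-j(X(D(1))) = -2*(-103 + 1) = -2*(-102) = -1*(-204) = 204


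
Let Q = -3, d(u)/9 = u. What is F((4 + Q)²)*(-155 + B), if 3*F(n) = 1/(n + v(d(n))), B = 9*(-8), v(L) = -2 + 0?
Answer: 227/3 ≈ 75.667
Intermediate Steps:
d(u) = 9*u
v(L) = -2
B = -72
F(n) = 1/(3*(-2 + n)) (F(n) = 1/(3*(n - 2)) = 1/(3*(-2 + n)))
F((4 + Q)²)*(-155 + B) = (1/(3*(-2 + (4 - 3)²)))*(-155 - 72) = (1/(3*(-2 + 1²)))*(-227) = (1/(3*(-2 + 1)))*(-227) = ((⅓)/(-1))*(-227) = ((⅓)*(-1))*(-227) = -⅓*(-227) = 227/3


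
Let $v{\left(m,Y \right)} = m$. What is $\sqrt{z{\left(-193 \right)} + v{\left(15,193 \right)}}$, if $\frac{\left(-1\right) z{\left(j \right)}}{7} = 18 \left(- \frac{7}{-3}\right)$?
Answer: $3 i \sqrt{31} \approx 16.703 i$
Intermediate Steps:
$z{\left(j \right)} = -294$ ($z{\left(j \right)} = - 7 \cdot 18 \left(- \frac{7}{-3}\right) = - 7 \cdot 18 \left(\left(-7\right) \left(- \frac{1}{3}\right)\right) = - 7 \cdot 18 \cdot \frac{7}{3} = \left(-7\right) 42 = -294$)
$\sqrt{z{\left(-193 \right)} + v{\left(15,193 \right)}} = \sqrt{-294 + 15} = \sqrt{-279} = 3 i \sqrt{31}$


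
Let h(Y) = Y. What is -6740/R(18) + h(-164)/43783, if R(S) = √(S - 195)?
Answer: -164/43783 + 6740*I*√177/177 ≈ -0.0037457 + 506.61*I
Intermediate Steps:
R(S) = √(-195 + S)
-6740/R(18) + h(-164)/43783 = -6740/√(-195 + 18) - 164/43783 = -6740*(-I*√177/177) - 164*1/43783 = -6740*(-I*√177/177) - 164/43783 = -(-6740)*I*√177/177 - 164/43783 = 6740*I*√177/177 - 164/43783 = -164/43783 + 6740*I*√177/177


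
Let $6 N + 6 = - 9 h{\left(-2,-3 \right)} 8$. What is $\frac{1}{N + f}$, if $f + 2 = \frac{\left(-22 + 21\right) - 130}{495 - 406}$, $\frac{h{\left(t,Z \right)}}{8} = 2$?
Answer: $- \frac{89}{17486} \approx -0.0050898$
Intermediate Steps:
$h{\left(t,Z \right)} = 16$ ($h{\left(t,Z \right)} = 8 \cdot 2 = 16$)
$f = - \frac{309}{89}$ ($f = -2 + \frac{\left(-22 + 21\right) - 130}{495 - 406} = -2 + \frac{-1 - 130}{89} = -2 - \frac{131}{89} = - \frac{309}{89} \approx -3.4719$)
$N = -193$ ($N = -1 + \frac{\left(-9\right) 16 \cdot 8}{6} = -1 + \frac{\left(-144\right) 8}{6} = -1 + \frac{1}{6} \left(-1152\right) = -1 - 192 = -193$)
$\frac{1}{N + f} = \frac{1}{-193 - \frac{309}{89}} = \frac{1}{- \frac{17486}{89}} = - \frac{89}{17486}$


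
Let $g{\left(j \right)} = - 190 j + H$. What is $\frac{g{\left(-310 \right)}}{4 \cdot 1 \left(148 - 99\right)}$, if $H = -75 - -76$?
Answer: $\frac{58901}{196} \approx 300.52$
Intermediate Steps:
$H = 1$ ($H = -75 + 76 = 1$)
$g{\left(j \right)} = 1 - 190 j$ ($g{\left(j \right)} = - 190 j + 1 = 1 - 190 j$)
$\frac{g{\left(-310 \right)}}{4 \cdot 1 \left(148 - 99\right)} = \frac{1 - -58900}{4 \cdot 1 \left(148 - 99\right)} = \frac{1 + 58900}{4 \cdot 49} = \frac{58901}{196}$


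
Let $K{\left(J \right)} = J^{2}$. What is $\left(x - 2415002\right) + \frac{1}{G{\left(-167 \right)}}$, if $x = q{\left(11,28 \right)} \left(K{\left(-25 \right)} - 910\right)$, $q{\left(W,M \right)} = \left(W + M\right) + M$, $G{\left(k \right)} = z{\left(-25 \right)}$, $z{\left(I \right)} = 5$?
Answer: $- \frac{12170484}{5} \approx -2.4341 \cdot 10^{6}$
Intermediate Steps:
$G{\left(k \right)} = 5$
$q{\left(W,M \right)} = W + 2 M$ ($q{\left(W,M \right)} = \left(M + W\right) + M = W + 2 M$)
$x = -19095$ ($x = \left(11 + 2 \cdot 28\right) \left(\left(-25\right)^{2} - 910\right) = \left(11 + 56\right) \left(625 - 910\right) = 67 \left(-285\right) = -19095$)
$\left(x - 2415002\right) + \frac{1}{G{\left(-167 \right)}} = \left(-19095 - 2415002\right) + \frac{1}{5} = -2434097 + \frac{1}{5} = - \frac{12170484}{5}$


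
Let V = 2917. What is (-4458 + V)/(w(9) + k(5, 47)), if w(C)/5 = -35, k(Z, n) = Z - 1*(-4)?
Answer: 1541/166 ≈ 9.2831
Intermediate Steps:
k(Z, n) = 4 + Z (k(Z, n) = Z + 4 = 4 + Z)
w(C) = -175 (w(C) = 5*(-35) = -175)
(-4458 + V)/(w(9) + k(5, 47)) = (-4458 + 2917)/(-175 + (4 + 5)) = -1541/(-175 + 9) = -1541/(-166) = -1541*(-1/166) = 1541/166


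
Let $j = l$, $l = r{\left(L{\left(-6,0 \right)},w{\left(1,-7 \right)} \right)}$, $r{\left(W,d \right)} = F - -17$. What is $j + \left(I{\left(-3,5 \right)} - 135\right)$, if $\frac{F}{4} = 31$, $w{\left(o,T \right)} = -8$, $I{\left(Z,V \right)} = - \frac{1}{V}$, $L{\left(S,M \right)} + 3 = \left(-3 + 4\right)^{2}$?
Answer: $\frac{29}{5} \approx 5.8$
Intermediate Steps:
$L{\left(S,M \right)} = -2$ ($L{\left(S,M \right)} = -3 + \left(-3 + 4\right)^{2} = -3 + 1^{2} = -3 + 1 = -2$)
$F = 124$ ($F = 4 \cdot 31 = 124$)
$r{\left(W,d \right)} = 141$ ($r{\left(W,d \right)} = 124 - -17 = 124 + 17 = 141$)
$l = 141$
$j = 141$
$j + \left(I{\left(-3,5 \right)} - 135\right) = 141 - \frac{676}{5} = \frac{29}{5}$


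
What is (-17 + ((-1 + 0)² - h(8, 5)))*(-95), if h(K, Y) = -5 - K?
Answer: 285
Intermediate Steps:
(-17 + ((-1 + 0)² - h(8, 5)))*(-95) = (-17 + ((-1 + 0)² - (-5 - 1*8)))*(-95) = (-17 + ((-1)² - (-5 - 8)))*(-95) = (-17 + (1 - 1*(-13)))*(-95) = (-17 + (1 + 13))*(-95) = (-17 + 14)*(-95) = -3*(-95) = 285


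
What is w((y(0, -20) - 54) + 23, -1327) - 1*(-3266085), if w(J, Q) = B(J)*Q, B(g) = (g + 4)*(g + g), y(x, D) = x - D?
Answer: 3061727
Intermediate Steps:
B(g) = 2*g*(4 + g) (B(g) = (4 + g)*(2*g) = 2*g*(4 + g))
w(J, Q) = 2*J*Q*(4 + J) (w(J, Q) = (2*J*(4 + J))*Q = 2*J*Q*(4 + J))
w((y(0, -20) - 54) + 23, -1327) - 1*(-3266085) = 2*(((0 - 1*(-20)) - 54) + 23)*(-1327)*(4 + (((0 - 1*(-20)) - 54) + 23)) - 1*(-3266085) = 2*(((0 + 20) - 54) + 23)*(-1327)*(4 + (((0 + 20) - 54) + 23)) + 3266085 = 2*((20 - 54) + 23)*(-1327)*(4 + ((20 - 54) + 23)) + 3266085 = 2*(-34 + 23)*(-1327)*(4 + (-34 + 23)) + 3266085 = 2*(-11)*(-1327)*(4 - 11) + 3266085 = 2*(-11)*(-1327)*(-7) + 3266085 = -204358 + 3266085 = 3061727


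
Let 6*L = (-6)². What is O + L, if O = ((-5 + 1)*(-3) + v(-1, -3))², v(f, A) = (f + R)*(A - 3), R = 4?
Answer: 42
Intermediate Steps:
v(f, A) = (-3 + A)*(4 + f) (v(f, A) = (f + 4)*(A - 3) = (4 + f)*(-3 + A) = (-3 + A)*(4 + f))
L = 6 (L = (⅙)*(-6)² = (⅙)*36 = 6)
O = 36 (O = ((-5 + 1)*(-3) + (-12 - 3*(-1) + 4*(-3) - 3*(-1)))² = (-4*(-3) + (-12 + 3 - 12 + 3))² = (12 - 18)² = (-6)² = 36)
O + L = 36 + 6 = 42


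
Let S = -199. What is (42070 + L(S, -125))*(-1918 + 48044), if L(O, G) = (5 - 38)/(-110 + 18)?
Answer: 89264718799/46 ≈ 1.9405e+9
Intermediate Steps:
L(O, G) = 33/92 (L(O, G) = -33/(-92) = -33*(-1/92) = 33/92)
(42070 + L(S, -125))*(-1918 + 48044) = (42070 + 33/92)*(-1918 + 48044) = (3870473/92)*46126 = 89264718799/46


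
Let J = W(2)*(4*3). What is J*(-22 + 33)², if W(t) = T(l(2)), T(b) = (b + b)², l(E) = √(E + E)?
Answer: 23232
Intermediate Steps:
l(E) = √2*√E (l(E) = √(2*E) = √2*√E)
T(b) = 4*b² (T(b) = (2*b)² = 4*b²)
W(t) = 16 (W(t) = 4*(√2*√2)² = 4*2² = 4*4 = 16)
J = 192 (J = 16*(4*3) = 16*12 = 192)
J*(-22 + 33)² = 192*(-22 + 33)² = 192*11² = 192*121 = 23232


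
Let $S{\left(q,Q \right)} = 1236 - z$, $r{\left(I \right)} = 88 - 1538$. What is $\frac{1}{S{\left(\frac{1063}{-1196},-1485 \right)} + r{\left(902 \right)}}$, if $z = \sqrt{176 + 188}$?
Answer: $- \frac{107}{22716} + \frac{\sqrt{91}}{22716} \approx -0.0042904$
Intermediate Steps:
$r{\left(I \right)} = -1450$
$z = 2 \sqrt{91}$ ($z = \sqrt{364} = 2 \sqrt{91} \approx 19.079$)
$S{\left(q,Q \right)} = 1236 - 2 \sqrt{91}$
$\frac{1}{S{\left(\frac{1063}{-1196},-1485 \right)} + r{\left(902 \right)}} = \frac{1}{\left(1236 - 2 \sqrt{91}\right) - 1450} = \frac{1}{-214 - 2 \sqrt{91}}$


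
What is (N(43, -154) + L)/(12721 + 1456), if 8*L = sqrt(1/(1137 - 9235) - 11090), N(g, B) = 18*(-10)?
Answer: -180/14177 + I*sqrt(727255636458)/918442768 ≈ -0.012697 + 0.00092852*I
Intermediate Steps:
N(g, B) = -180
L = I*sqrt(727255636458)/64784 (L = sqrt(1/(1137 - 9235) - 11090)/8 = sqrt(1/(-8098) - 11090)/8 = sqrt(-1/8098 - 11090)/8 = sqrt(-89806821/8098)/8 = (I*sqrt(727255636458)/8098)/8 = I*sqrt(727255636458)/64784 ≈ 13.164*I)
(N(43, -154) + L)/(12721 + 1456) = (-180 + I*sqrt(727255636458)/64784)/(12721 + 1456) = (-180 + I*sqrt(727255636458)/64784)/14177 = (-180 + I*sqrt(727255636458)/64784)*(1/14177) = -180/14177 + I*sqrt(727255636458)/918442768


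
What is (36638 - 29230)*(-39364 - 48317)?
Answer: -649540848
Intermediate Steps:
(36638 - 29230)*(-39364 - 48317) = 7408*(-87681) = -649540848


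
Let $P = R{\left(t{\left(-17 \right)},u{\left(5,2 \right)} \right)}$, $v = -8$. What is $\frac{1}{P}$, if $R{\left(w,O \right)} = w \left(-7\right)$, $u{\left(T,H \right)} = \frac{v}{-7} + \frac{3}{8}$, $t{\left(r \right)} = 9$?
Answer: $- \frac{1}{63} \approx -0.015873$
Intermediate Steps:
$u{\left(T,H \right)} = \frac{85}{56}$ ($u{\left(T,H \right)} = - \frac{8}{-7} + \frac{3}{8} = \left(-8\right) \left(- \frac{1}{7}\right) + 3 \cdot \frac{1}{8} = \frac{8}{7} + \frac{3}{8} = \frac{85}{56}$)
$R{\left(w,O \right)} = - 7 w$
$P = -63$ ($P = \left(-7\right) 9 = -63$)
$\frac{1}{P} = \frac{1}{-63} = - \frac{1}{63}$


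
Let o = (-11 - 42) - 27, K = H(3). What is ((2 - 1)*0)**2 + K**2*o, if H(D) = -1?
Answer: -80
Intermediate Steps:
K = -1
o = -80 (o = -53 - 27 = -80)
((2 - 1)*0)**2 + K**2*o = ((2 - 1)*0)**2 + (-1)**2*(-80) = (1*0)**2 + 1*(-80) = 0**2 - 80 = 0 - 80 = -80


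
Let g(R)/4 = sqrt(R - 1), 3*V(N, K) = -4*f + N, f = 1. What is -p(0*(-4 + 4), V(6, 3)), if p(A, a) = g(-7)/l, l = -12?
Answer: 2*I*sqrt(2)/3 ≈ 0.94281*I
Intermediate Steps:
V(N, K) = -4/3 + N/3 (V(N, K) = (-4*1 + N)/3 = (-4 + N)/3 = -4/3 + N/3)
g(R) = 4*sqrt(-1 + R) (g(R) = 4*sqrt(R - 1) = 4*sqrt(-1 + R))
p(A, a) = -2*I*sqrt(2)/3 (p(A, a) = (4*sqrt(-1 - 7))/(-12) = (4*sqrt(-8))*(-1/12) = (4*(2*I*sqrt(2)))*(-1/12) = (8*I*sqrt(2))*(-1/12) = -2*I*sqrt(2)/3)
-p(0*(-4 + 4), V(6, 3)) = -(-2)*I*sqrt(2)/3 = 2*I*sqrt(2)/3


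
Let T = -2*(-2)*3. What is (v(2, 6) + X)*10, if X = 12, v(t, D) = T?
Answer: 240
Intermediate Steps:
T = 12 (T = 4*3 = 12)
v(t, D) = 12
(v(2, 6) + X)*10 = (12 + 12)*10 = 24*10 = 240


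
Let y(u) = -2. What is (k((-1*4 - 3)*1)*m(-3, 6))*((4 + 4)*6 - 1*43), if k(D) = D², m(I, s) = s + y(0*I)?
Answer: 980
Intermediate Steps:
m(I, s) = -2 + s (m(I, s) = s - 2 = -2 + s)
(k((-1*4 - 3)*1)*m(-3, 6))*((4 + 4)*6 - 1*43) = (((-1*4 - 3)*1)²*(-2 + 6))*((4 + 4)*6 - 1*43) = (((-4 - 3)*1)²*4)*(8*6 - 43) = ((-7*1)²*4)*(48 - 43) = ((-7)²*4)*5 = (49*4)*5 = 196*5 = 980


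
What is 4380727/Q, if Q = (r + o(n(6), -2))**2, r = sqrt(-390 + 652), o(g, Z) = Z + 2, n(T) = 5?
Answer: 4380727/262 ≈ 16720.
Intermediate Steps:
o(g, Z) = 2 + Z
r = sqrt(262) ≈ 16.186
Q = 262 (Q = (sqrt(262) + (2 - 2))**2 = (sqrt(262) + 0)**2 = (sqrt(262))**2 = 262)
4380727/Q = 4380727/262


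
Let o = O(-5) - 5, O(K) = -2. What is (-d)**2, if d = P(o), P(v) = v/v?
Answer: 1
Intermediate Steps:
o = -7 (o = -2 - 5 = -7)
P(v) = 1
d = 1
(-d)**2 = (-1*1)**2 = (-1)**2 = 1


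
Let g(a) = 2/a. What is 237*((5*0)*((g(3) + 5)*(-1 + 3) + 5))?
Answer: 0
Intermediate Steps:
237*((5*0)*((g(3) + 5)*(-1 + 3) + 5)) = 237*((5*0)*((2/3 + 5)*(-1 + 3) + 5)) = 237*(0*((2*(⅓) + 5)*2 + 5)) = 237*(0*((⅔ + 5)*2 + 5)) = 237*(0*((17/3)*2 + 5)) = 237*(0*(34/3 + 5)) = 237*(0*(49/3)) = 237*0 = 0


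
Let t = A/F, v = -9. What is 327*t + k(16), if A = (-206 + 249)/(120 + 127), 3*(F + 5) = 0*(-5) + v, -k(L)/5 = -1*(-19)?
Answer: -201781/1976 ≈ -102.12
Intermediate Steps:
k(L) = -95 (k(L) = -(-5)*(-19) = -5*19 = -95)
F = -8 (F = -5 + (0*(-5) - 9)/3 = -5 + (0 - 9)/3 = -5 + (1/3)*(-9) = -5 - 3 = -8)
A = 43/247 ≈ 0.17409
t = -43/1976 (t = (43/247)/(-8) = (43/247)*(-1/8) = -43/1976 ≈ -0.021761)
327*t + k(16) = 327*(-43/1976) - 95 = -14061/1976 - 95 = -201781/1976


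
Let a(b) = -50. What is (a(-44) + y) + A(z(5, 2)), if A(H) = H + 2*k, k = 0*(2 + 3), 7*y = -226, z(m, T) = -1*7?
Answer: -625/7 ≈ -89.286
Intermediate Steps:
z(m, T) = -7
y = -226/7 (y = (⅐)*(-226) = -226/7 ≈ -32.286)
k = 0 (k = 0*5 = 0)
A(H) = H (A(H) = H + 2*0 = H + 0 = H)
(a(-44) + y) + A(z(5, 2)) = (-50 - 226/7) - 7 = -576/7 - 7 = -625/7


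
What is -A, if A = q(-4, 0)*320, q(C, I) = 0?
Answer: 0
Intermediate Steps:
A = 0 (A = 0*320 = 0)
-A = -1*0 = 0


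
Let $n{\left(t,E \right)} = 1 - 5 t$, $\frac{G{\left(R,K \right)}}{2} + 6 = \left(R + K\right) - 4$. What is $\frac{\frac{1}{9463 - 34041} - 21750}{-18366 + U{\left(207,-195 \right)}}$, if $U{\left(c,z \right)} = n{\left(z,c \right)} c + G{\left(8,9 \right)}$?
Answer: $- \frac{534571501}{4514487040} \approx -0.11841$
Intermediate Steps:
$G{\left(R,K \right)} = -20 + 2 K + 2 R$ ($G{\left(R,K \right)} = -12 + 2 \left(\left(R + K\right) - 4\right) = -12 + 2 \left(\left(K + R\right) - 4\right) = -12 + 2 \left(-4 + K + R\right) = -12 + \left(-8 + 2 K + 2 R\right) = -20 + 2 K + 2 R$)
$U{\left(c,z \right)} = 14 + c \left(1 - 5 z\right)$ ($U{\left(c,z \right)} = \left(1 - 5 z\right) c + \left(-20 + 2 \cdot 9 + 2 \cdot 8\right) = c \left(1 - 5 z\right) + \left(-20 + 18 + 16\right) = c \left(1 - 5 z\right) + 14 = 14 + c \left(1 - 5 z\right)$)
$\frac{\frac{1}{9463 - 34041} - 21750}{-18366 + U{\left(207,-195 \right)}} = \frac{\frac{1}{9463 - 34041} - 21750}{-18366 - \left(-14 + 207 \left(-1 + 5 \left(-195\right)\right)\right)} = \frac{\frac{1}{-24578} - 21750}{-18366 - \left(-14 + 207 \left(-1 - 975\right)\right)} = \frac{- \frac{1}{24578} - 21750}{-18366 - \left(-14 + 207 \left(-976\right)\right)} = - \frac{534571501}{24578 \left(-18366 + \left(14 + 202032\right)\right)} = - \frac{534571501}{24578 \left(-18366 + 202046\right)} = - \frac{534571501}{24578 \cdot 183680} = \left(- \frac{534571501}{24578}\right) \frac{1}{183680} = - \frac{534571501}{4514487040}$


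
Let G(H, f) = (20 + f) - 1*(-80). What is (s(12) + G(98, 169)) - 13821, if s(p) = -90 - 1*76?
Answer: -13718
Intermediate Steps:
G(H, f) = 100 + f (G(H, f) = (20 + f) + 80 = 100 + f)
s(p) = -166 (s(p) = -90 - 76 = -166)
(s(12) + G(98, 169)) - 13821 = (-166 + (100 + 169)) - 13821 = (-166 + 269) - 13821 = 103 - 13821 = -13718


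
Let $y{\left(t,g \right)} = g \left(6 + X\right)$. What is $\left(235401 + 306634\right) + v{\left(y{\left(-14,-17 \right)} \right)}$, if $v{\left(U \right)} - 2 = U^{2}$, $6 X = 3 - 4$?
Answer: $\frac{19867357}{36} \approx 5.5187 \cdot 10^{5}$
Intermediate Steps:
$X = - \frac{1}{6}$ ($X = \frac{3 - 4}{6} = \frac{1}{6} \left(-1\right) = - \frac{1}{6} \approx -0.16667$)
$y{\left(t,g \right)} = \frac{35 g}{6}$ ($y{\left(t,g \right)} = g \left(6 - \frac{1}{6}\right) = g \frac{35}{6} = \frac{35 g}{6}$)
$v{\left(U \right)} = 2 + U^{2}$
$\left(235401 + 306634\right) + v{\left(y{\left(-14,-17 \right)} \right)} = \left(235401 + 306634\right) + \left(2 + \left(\frac{35}{6} \left(-17\right)\right)^{2}\right) = 542035 + \left(2 + \left(- \frac{595}{6}\right)^{2}\right) = 542035 + \left(2 + \frac{354025}{36}\right) = 542035 + \frac{354097}{36} = \frac{19867357}{36}$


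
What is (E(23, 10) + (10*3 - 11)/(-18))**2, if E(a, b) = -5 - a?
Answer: 273529/324 ≈ 844.23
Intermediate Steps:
(E(23, 10) + (10*3 - 11)/(-18))**2 = ((-5 - 1*23) + (10*3 - 11)/(-18))**2 = ((-5 - 23) + (30 - 11)*(-1/18))**2 = (-28 + 19*(-1/18))**2 = (-28 - 19/18)**2 = (-523/18)**2 = 273529/324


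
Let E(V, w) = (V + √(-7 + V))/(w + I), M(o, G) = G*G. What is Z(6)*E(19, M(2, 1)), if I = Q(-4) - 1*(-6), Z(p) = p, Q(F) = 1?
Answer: 57/4 + 3*√3/2 ≈ 16.848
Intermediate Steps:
M(o, G) = G²
I = 7 (I = 1 - 1*(-6) = 1 + 6 = 7)
E(V, w) = (V + √(-7 + V))/(7 + w) (E(V, w) = (V + √(-7 + V))/(w + 7) = (V + √(-7 + V))/(7 + w))
Z(6)*E(19, M(2, 1)) = 6*((19 + √(-7 + 19))/(7 + 1²)) = 6*((19 + √12)/(7 + 1)) = 6*((19 + 2*√3)/8) = 6*(19/8 + √3/4) = 57/4 + 3*√3/2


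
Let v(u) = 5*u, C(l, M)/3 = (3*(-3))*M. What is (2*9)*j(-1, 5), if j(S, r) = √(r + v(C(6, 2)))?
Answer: 18*I*√265 ≈ 293.02*I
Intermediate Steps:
C(l, M) = -27*M (C(l, M) = 3*((3*(-3))*M) = 3*(-9*M) = -27*M)
j(S, r) = √(-270 + r) (j(S, r) = √(r + 5*(-27*2)) = √(r + 5*(-54)) = √(r - 270) = √(-270 + r))
(2*9)*j(-1, 5) = (2*9)*√(-270 + 5) = 18*√(-265) = 18*(I*√265) = 18*I*√265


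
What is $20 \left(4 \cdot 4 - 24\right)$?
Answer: $-160$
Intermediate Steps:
$20 \left(4 \cdot 4 - 24\right) = 20 \left(16 - 24\right) = 20 \left(-8\right) = -160$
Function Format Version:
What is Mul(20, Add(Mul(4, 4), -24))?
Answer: -160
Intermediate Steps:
Mul(20, Add(Mul(4, 4), -24)) = Mul(20, Add(16, -24)) = Mul(20, -8) = -160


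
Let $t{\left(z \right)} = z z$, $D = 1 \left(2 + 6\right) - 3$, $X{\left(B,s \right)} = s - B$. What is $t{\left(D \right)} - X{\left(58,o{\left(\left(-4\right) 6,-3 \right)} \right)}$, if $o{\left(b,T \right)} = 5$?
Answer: $78$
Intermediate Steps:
$D = 5$ ($D = 1 \cdot 8 - 3 = 8 - 3 = 5$)
$t{\left(z \right)} = z^{2}$
$t{\left(D \right)} - X{\left(58,o{\left(\left(-4\right) 6,-3 \right)} \right)} = 5^{2} - \left(5 - 58\right) = 25 - \left(5 - 58\right) = 25 - -53 = 25 + 53 = 78$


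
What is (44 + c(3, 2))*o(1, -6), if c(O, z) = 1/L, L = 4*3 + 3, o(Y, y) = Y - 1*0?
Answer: 661/15 ≈ 44.067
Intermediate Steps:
o(Y, y) = Y (o(Y, y) = Y + 0 = Y)
L = 15 (L = 12 + 3 = 15)
c(O, z) = 1/15
(44 + c(3, 2))*o(1, -6) = (44 + 1/15)*1 = (661/15)*1 = 661/15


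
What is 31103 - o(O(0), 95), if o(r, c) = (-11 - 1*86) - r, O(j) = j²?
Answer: 31200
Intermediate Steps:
o(r, c) = -97 - r (o(r, c) = (-11 - 86) - r = -97 - r)
31103 - o(O(0), 95) = 31103 - (-97 - 1*0²) = 31103 - (-97 - 1*0) = 31103 - (-97 + 0) = 31103 - 1*(-97) = 31103 + 97 = 31200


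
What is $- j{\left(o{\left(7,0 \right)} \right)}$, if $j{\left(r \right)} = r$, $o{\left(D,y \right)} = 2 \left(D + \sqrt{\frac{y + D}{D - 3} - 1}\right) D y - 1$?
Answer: $1$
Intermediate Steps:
$o{\left(D,y \right)} = -1 + D y \left(2 D + 2 \sqrt{-1 + \frac{D + y}{-3 + D}}\right)$ ($o{\left(D,y \right)} = 2 \left(D + \sqrt{\frac{D + y}{-3 + D} - 1}\right) D y - 1 = 2 \left(D + \sqrt{-1 + \frac{D + y}{-3 + D}}\right) D y - 1 = \left(2 D + 2 \sqrt{-1 + \frac{D + y}{-3 + D}}\right) D y - 1 = D \left(2 D + 2 \sqrt{-1 + \frac{D + y}{-3 + D}}\right) y - 1 = D y \left(2 D + 2 \sqrt{-1 + \frac{D + y}{-3 + D}}\right) - 1 = -1 + D y \left(2 D + 2 \sqrt{-1 + \frac{D + y}{-3 + D}}\right)$)
$- j{\left(o{\left(7,0 \right)} \right)} = - (-1 + 2 \cdot 0 \cdot 7^{2} + 2 \cdot 7 \cdot 0 \sqrt{\frac{3 + 0}{-3 + 7}}) = - (-1 + 2 \cdot 0 \cdot 49 + 2 \cdot 7 \cdot 0 \sqrt{\frac{1}{4} \cdot 3}) = - (-1 + 0 + 2 \cdot 7 \cdot 0 \sqrt{\frac{1}{4} \cdot 3}) = - (-1 + 0 + 2 \cdot 7 \cdot 0 \sqrt{\frac{3}{4}}) = - (-1 + 0 + 2 \cdot 7 \cdot 0 \frac{\sqrt{3}}{2}) = - (-1 + 0 + 0) = \left(-1\right) \left(-1\right) = 1$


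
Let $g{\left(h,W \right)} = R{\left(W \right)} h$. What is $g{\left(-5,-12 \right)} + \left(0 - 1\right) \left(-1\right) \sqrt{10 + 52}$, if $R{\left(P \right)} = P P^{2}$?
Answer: $8640 + \sqrt{62} \approx 8647.9$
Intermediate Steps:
$R{\left(P \right)} = P^{3}$
$g{\left(h,W \right)} = h W^{3}$ ($g{\left(h,W \right)} = W^{3} h = h W^{3}$)
$g{\left(-5,-12 \right)} + \left(0 - 1\right) \left(-1\right) \sqrt{10 + 52} = - 5 \left(-12\right)^{3} + \left(0 - 1\right) \left(-1\right) \sqrt{10 + 52} = \left(-5\right) \left(-1728\right) + \left(-1\right) \left(-1\right) \sqrt{62} = 8640 + 1 \sqrt{62} = 8640 + \sqrt{62}$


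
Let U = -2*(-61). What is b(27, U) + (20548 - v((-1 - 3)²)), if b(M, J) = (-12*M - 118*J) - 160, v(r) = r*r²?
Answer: 1572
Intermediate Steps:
v(r) = r³
U = 122
b(M, J) = -160 - 118*J - 12*M (b(M, J) = (-118*J - 12*M) - 160 = -160 - 118*J - 12*M)
b(27, U) + (20548 - v((-1 - 3)²)) = (-160 - 118*122 - 12*27) + (20548 - ((-1 - 3)²)³) = (-160 - 14396 - 324) + (20548 - ((-4)²)³) = -14880 + (20548 - 1*16³) = -14880 + (20548 - 1*4096) = -14880 + (20548 - 4096) = -14880 + 16452 = 1572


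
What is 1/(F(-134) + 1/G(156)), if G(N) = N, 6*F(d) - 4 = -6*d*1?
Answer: 52/7003 ≈ 0.0074254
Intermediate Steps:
F(d) = ⅔ - d (F(d) = ⅔ + (-6*d*1)/6 = ⅔ + (-6*d)/6 = ⅔ - d)
1/(F(-134) + 1/G(156)) = 1/((⅔ - 1*(-134)) + 1/156) = 1/((⅔ + 134) + 1/156) = 1/(404/3 + 1/156) = 1/(7003/52) = 52/7003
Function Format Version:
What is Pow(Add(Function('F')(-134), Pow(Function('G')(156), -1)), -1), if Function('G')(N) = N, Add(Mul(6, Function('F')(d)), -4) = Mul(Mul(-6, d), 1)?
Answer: Rational(52, 7003) ≈ 0.0074254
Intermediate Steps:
Function('F')(d) = Add(Rational(2, 3), Mul(-1, d)) (Function('F')(d) = Add(Rational(2, 3), Mul(Rational(1, 6), Mul(Mul(-6, d), 1))) = Add(Rational(2, 3), Mul(Rational(1, 6), Mul(-6, d))) = Add(Rational(2, 3), Mul(-1, d)))
Pow(Add(Function('F')(-134), Pow(Function('G')(156), -1)), -1) = Pow(Add(Add(Rational(2, 3), Mul(-1, -134)), Pow(156, -1)), -1) = Pow(Add(Add(Rational(2, 3), 134), Rational(1, 156)), -1) = Pow(Add(Rational(404, 3), Rational(1, 156)), -1) = Pow(Rational(7003, 52), -1) = Rational(52, 7003)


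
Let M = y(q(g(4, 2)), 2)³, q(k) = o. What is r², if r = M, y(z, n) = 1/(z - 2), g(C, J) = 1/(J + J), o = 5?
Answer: 1/729 ≈ 0.0013717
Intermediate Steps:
g(C, J) = 1/(2*J)
q(k) = 5
y(z, n) = 1/(-2 + z)
M = 1/27 (M = (1/(-2 + 5))³ = (1/3)³ = (⅓)³ = 1/27 ≈ 0.037037)
r = 1/27 ≈ 0.037037
r² = (1/27)² = 1/729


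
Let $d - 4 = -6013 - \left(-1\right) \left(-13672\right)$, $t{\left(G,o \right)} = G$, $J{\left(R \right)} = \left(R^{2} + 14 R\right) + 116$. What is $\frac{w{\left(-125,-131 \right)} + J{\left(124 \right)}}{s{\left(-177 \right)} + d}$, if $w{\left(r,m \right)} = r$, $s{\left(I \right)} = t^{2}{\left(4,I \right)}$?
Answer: $- \frac{5701}{6555} \approx -0.86972$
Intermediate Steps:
$J{\left(R \right)} = 116 + R^{2} + 14 R$
$d = -19681$ ($d = 4 - \left(6013 - -13672\right) = 4 - 19685 = -19681$)
$s{\left(I \right)} = 16$ ($s{\left(I \right)} = 4^{2} = 16$)
$\frac{w{\left(-125,-131 \right)} + J{\left(124 \right)}}{s{\left(-177 \right)} + d} = \frac{-125 + \left(116 + 124^{2} + 14 \cdot 124\right)}{16 - 19681} = \frac{-125 + \left(116 + 15376 + 1736\right)}{-19665} = \left(-125 + 17228\right) \left(- \frac{1}{19665}\right) = 17103 \left(- \frac{1}{19665}\right) = - \frac{5701}{6555}$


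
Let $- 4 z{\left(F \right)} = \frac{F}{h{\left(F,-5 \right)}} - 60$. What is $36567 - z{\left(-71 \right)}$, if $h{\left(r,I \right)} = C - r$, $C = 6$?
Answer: $\frac{11257945}{308} \approx 36552.0$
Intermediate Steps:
$h{\left(r,I \right)} = 6 - r$
$z{\left(F \right)} = 15 - \frac{F}{4 \left(6 - F\right)}$ ($z{\left(F \right)} = - \frac{\frac{F}{6 - F} - 60}{4} = - \frac{-60 + \frac{F}{6 - F}}{4} = 15 - \frac{F}{4 \left(6 - F\right)}$)
$36567 - z{\left(-71 \right)} = 36567 - \frac{-360 + 61 \left(-71\right)}{4 \left(-6 - 71\right)} = 36567 - \frac{-360 - 4331}{4 \left(-77\right)} = 36567 - \frac{1}{4} \left(- \frac{1}{77}\right) \left(-4691\right) = 36567 - \frac{4691}{308} = \frac{11257945}{308}$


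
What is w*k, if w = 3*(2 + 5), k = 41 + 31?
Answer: 1512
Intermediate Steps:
k = 72
w = 21 (w = 3*7 = 21)
w*k = 21*72 = 1512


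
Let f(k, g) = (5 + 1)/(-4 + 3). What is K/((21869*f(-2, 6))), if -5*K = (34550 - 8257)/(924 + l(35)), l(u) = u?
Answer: 26293/629171130 ≈ 4.1790e-5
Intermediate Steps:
f(k, g) = -6 (f(k, g) = 6/(-1) = 6*(-1) = -6)
K = -26293/4795 (K = -(34550 - 8257)/(5*(924 + 35)) = -26293/(5*959) = -⅕*26293/959 = -26293/4795 ≈ -5.4834)
K/((21869*f(-2, 6))) = -26293/(4795*(21869*(-6))) = -26293/4795/(-131214) = -26293/4795*(-1/131214) = 26293/629171130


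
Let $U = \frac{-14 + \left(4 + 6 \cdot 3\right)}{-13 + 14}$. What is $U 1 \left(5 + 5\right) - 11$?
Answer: $69$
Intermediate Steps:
$U = 8$ ($U = \frac{-14 + \left(4 + 18\right)}{1} = \left(-14 + 22\right) 1 = 8 \cdot 1 = 8$)
$U 1 \left(5 + 5\right) - 11 = 8 \cdot 1 \left(5 + 5\right) - 11 = 8 \cdot 1 \cdot 10 - 11 = 8 \cdot 10 - 11 = 80 - 11 = 69$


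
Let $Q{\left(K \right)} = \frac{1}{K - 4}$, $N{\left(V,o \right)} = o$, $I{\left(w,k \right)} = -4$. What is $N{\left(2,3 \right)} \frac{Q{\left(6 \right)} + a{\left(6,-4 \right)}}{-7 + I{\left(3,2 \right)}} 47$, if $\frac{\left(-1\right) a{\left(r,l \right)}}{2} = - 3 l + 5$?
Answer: $\frac{9447}{22} \approx 429.41$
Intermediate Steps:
$a{\left(r,l \right)} = -10 + 6 l$ ($a{\left(r,l \right)} = - 2 \left(- 3 l + 5\right) = - 2 \left(5 - 3 l\right) = -10 + 6 l$)
$Q{\left(K \right)} = \frac{1}{-4 + K}$
$N{\left(2,3 \right)} \frac{Q{\left(6 \right)} + a{\left(6,-4 \right)}}{-7 + I{\left(3,2 \right)}} 47 = 3 \frac{\frac{1}{-4 + 6} + \left(-10 + 6 \left(-4\right)\right)}{-7 - 4} \cdot 47 = 3 \frac{\frac{1}{2} - 34}{-11} \cdot 47 = 3 \left(\frac{1}{2} - 34\right) \left(- \frac{1}{11}\right) 47 = 3 \left(\left(- \frac{67}{2}\right) \left(- \frac{1}{11}\right)\right) 47 = 3 \cdot \frac{67}{22} \cdot 47 = \frac{201}{22} \cdot 47 = \frac{9447}{22}$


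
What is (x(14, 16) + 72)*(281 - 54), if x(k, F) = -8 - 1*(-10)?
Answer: 16798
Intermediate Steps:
x(k, F) = 2 (x(k, F) = -8 + 10 = 2)
(x(14, 16) + 72)*(281 - 54) = (2 + 72)*(281 - 54) = 74*227 = 16798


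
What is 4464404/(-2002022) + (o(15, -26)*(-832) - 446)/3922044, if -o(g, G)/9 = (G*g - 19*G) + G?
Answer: -34330195055/16495836918 ≈ -2.0811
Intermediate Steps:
o(g, G) = 162*G - 9*G*g (o(g, G) = -9*((G*g - 19*G) + G) = -9*((-19*G + G*g) + G) = -9*(-18*G + G*g) = 162*G - 9*G*g)
4464404/(-2002022) + (o(15, -26)*(-832) - 446)/3922044 = 4464404/(-2002022) + ((9*(-26)*(18 - 1*15))*(-832) - 446)/3922044 = 4464404*(-1/2002022) + ((9*(-26)*(18 - 15))*(-832) - 446)*(1/3922044) = -131306/58883 + ((9*(-26)*3)*(-832) - 446)*(1/3922044) = -131306/58883 + (-702*(-832) - 446)*(1/3922044) = -131306/58883 + (584064 - 446)*(1/3922044) = -131306/58883 + 583618*(1/3922044) = -131306/58883 + 41687/280146 = -34330195055/16495836918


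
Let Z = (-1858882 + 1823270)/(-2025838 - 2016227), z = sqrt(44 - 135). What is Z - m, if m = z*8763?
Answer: 35612/4042065 - 8763*I*sqrt(91) ≈ 0.0088103 - 83594.0*I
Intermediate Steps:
z = I*sqrt(91) (z = sqrt(-91) = I*sqrt(91) ≈ 9.5394*I)
Z = 35612/4042065 (Z = -35612/(-4042065) = -35612*(-1/4042065) = 35612/4042065 ≈ 0.0088103)
m = 8763*I*sqrt(91) (m = (I*sqrt(91))*8763 = 8763*I*sqrt(91) ≈ 83594.0*I)
Z - m = 35612/4042065 - 8763*I*sqrt(91)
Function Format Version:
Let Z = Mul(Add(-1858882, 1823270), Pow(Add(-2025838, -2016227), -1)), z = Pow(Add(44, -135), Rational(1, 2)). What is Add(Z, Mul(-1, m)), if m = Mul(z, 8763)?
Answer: Add(Rational(35612, 4042065), Mul(-8763, I, Pow(91, Rational(1, 2)))) ≈ Add(0.0088103, Mul(-83594., I))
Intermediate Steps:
z = Mul(I, Pow(91, Rational(1, 2))) (z = Pow(-91, Rational(1, 2)) = Mul(I, Pow(91, Rational(1, 2))) ≈ Mul(9.5394, I))
Z = Rational(35612, 4042065) (Z = Mul(-35612, Pow(-4042065, -1)) = Mul(-35612, Rational(-1, 4042065)) = Rational(35612, 4042065) ≈ 0.0088103)
m = Mul(8763, I, Pow(91, Rational(1, 2))) (m = Mul(Mul(I, Pow(91, Rational(1, 2))), 8763) = Mul(8763, I, Pow(91, Rational(1, 2))) ≈ Mul(83594., I))
Add(Z, Mul(-1, m)) = Add(Rational(35612, 4042065), Mul(-1, Mul(8763, I, Pow(91, Rational(1, 2))))) = Add(Rational(35612, 4042065), Mul(-8763, I, Pow(91, Rational(1, 2))))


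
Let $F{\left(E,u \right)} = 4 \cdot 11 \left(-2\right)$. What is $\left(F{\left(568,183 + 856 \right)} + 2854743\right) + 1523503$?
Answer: $4378158$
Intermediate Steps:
$F{\left(E,u \right)} = -88$ ($F{\left(E,u \right)} = 44 \left(-2\right) = -88$)
$\left(F{\left(568,183 + 856 \right)} + 2854743\right) + 1523503 = \left(-88 + 2854743\right) + 1523503 = 2854655 + 1523503 = 4378158$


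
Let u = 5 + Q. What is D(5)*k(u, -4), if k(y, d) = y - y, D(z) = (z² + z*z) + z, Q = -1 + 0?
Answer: 0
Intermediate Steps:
Q = -1
u = 4 (u = 5 - 1 = 4)
D(z) = z + 2*z² (D(z) = (z² + z²) + z = 2*z² + z = z + 2*z²)
k(y, d) = 0
D(5)*k(u, -4) = (5*(1 + 2*5))*0 = (5*(1 + 10))*0 = (5*11)*0 = 55*0 = 0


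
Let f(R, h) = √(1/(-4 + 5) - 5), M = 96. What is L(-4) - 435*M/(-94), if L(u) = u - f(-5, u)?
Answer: 20692/47 - 2*I ≈ 440.26 - 2.0*I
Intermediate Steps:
f(R, h) = 2*I (f(R, h) = √(1/1 - 5) = √(1 - 5) = √(-4) = 2*I)
L(u) = u - 2*I
L(-4) - 435*M/(-94) = (-4 - 2*I) - 41760/(-94) = (-4 - 2*I) - 41760*(-1)/94 = (-4 - 2*I) - 435*(-48/47) = (-4 - 2*I) + 20880/47 = 20692/47 - 2*I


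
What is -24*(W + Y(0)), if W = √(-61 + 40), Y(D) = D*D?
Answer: -24*I*√21 ≈ -109.98*I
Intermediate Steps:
Y(D) = D²
W = I*√21 (W = √(-21) = I*√21 ≈ 4.5826*I)
-24*(W + Y(0)) = -24*(I*√21 + 0²) = -24*(I*√21 + 0) = -24*I*√21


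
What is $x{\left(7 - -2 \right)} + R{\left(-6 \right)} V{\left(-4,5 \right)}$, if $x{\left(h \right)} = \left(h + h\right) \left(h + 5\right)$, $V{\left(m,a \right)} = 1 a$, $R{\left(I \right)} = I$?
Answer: $222$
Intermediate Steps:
$V{\left(m,a \right)} = a$
$x{\left(h \right)} = 2 h \left(5 + h\right)$
$x{\left(7 - -2 \right)} + R{\left(-6 \right)} V{\left(-4,5 \right)} = 2 \left(7 - -2\right) \left(5 + \left(7 - -2\right)\right) - 30 = 2 \left(7 + 2\right) \left(5 + \left(7 + 2\right)\right) - 30 = 2 \cdot 9 \left(5 + 9\right) - 30 = 2 \cdot 9 \cdot 14 - 30 = 252 - 30 = 222$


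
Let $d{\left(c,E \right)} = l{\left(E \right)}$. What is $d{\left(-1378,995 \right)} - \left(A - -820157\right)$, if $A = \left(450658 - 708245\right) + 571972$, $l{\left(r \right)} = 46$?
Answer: $-1134496$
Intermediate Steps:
$d{\left(c,E \right)} = 46$
$A = 314385$ ($A = -257587 + 571972 = 314385$)
$d{\left(-1378,995 \right)} - \left(A - -820157\right) = 46 - \left(314385 - -820157\right) = 46 - \left(314385 + 820157\right) = 46 - 1134542 = -1134496$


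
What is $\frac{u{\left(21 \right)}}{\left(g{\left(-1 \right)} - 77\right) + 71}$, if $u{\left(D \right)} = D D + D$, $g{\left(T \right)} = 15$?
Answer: $\frac{154}{3} \approx 51.333$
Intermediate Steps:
$u{\left(D \right)} = D + D^{2}$ ($u{\left(D \right)} = D^{2} + D = D + D^{2}$)
$\frac{u{\left(21 \right)}}{\left(g{\left(-1 \right)} - 77\right) + 71} = \frac{21 \left(1 + 21\right)}{\left(15 - 77\right) + 71} = \frac{21 \cdot 22}{-62 + 71} = \frac{462}{9} = 462 \cdot \frac{1}{9} = \frac{154}{3}$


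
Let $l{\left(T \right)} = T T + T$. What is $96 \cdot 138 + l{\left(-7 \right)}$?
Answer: $13290$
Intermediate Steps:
$l{\left(T \right)} = T + T^{2}$ ($l{\left(T \right)} = T^{2} + T = T + T^{2}$)
$96 \cdot 138 + l{\left(-7 \right)} = 96 \cdot 138 - 7 \left(1 - 7\right) = 13248 - -42 = 13248 + 42 = 13290$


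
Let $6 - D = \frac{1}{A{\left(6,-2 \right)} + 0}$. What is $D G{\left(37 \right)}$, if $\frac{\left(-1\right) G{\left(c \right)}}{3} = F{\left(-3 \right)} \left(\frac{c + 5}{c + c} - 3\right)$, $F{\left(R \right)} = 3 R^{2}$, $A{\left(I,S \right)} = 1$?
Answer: $\frac{36450}{37} \approx 985.13$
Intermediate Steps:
$D = 5$ ($D = 6 - \frac{1}{1 + 0} = 6 - 1^{-1} = 6 - 1 = 5$)
$G{\left(c \right)} = 243 - \frac{81 \left(5 + c\right)}{2 c}$ ($G{\left(c \right)} = - 3 \cdot 3 \left(-3\right)^{2} \left(\frac{c + 5}{c + c} - 3\right) = - 3 \cdot 3 \cdot 9 \left(\frac{5 + c}{2 c} - 3\right) = - 3 \cdot 27 \left(\left(5 + c\right) \frac{1}{2 c} - 3\right) = - 3 \cdot 27 \left(\frac{5 + c}{2 c} - 3\right) = - 3 \cdot 27 \left(-3 + \frac{5 + c}{2 c}\right) = - 3 \left(-81 + \frac{27 \left(5 + c\right)}{2 c}\right) = 243 - \frac{81 \left(5 + c\right)}{2 c}$)
$D G{\left(37 \right)} = 5 \frac{405 \left(-1 + 37\right)}{2 \cdot 37} = 5 \cdot \frac{405}{2} \cdot \frac{1}{37} \cdot 36 = 5 \cdot \frac{7290}{37} = \frac{36450}{37}$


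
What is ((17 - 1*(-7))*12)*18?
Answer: 5184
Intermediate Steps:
((17 - 1*(-7))*12)*18 = ((17 + 7)*12)*18 = (24*12)*18 = 288*18 = 5184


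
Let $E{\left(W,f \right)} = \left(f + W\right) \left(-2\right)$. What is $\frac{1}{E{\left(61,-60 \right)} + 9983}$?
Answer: $\frac{1}{9981} \approx 0.00010019$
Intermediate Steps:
$E{\left(W,f \right)} = - 2 W - 2 f$ ($E{\left(W,f \right)} = \left(W + f\right) \left(-2\right) = - 2 W - 2 f$)
$\frac{1}{E{\left(61,-60 \right)} + 9983} = \frac{1}{\left(\left(-2\right) 61 - -120\right) + 9983} = \frac{1}{\left(-122 + 120\right) + 9983} = \frac{1}{-2 + 9983} = \frac{1}{9981}$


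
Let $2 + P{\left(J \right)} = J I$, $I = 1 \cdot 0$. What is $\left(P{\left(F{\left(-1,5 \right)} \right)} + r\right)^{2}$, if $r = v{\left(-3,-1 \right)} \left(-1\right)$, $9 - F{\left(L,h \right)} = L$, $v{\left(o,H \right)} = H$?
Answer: $1$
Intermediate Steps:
$I = 0$
$F{\left(L,h \right)} = 9 - L$
$P{\left(J \right)} = -2$ ($P{\left(J \right)} = -2 + J 0 = -2 + 0 = -2$)
$r = 1$ ($r = \left(-1\right) \left(-1\right) = 1$)
$\left(P{\left(F{\left(-1,5 \right)} \right)} + r\right)^{2} = \left(-2 + 1\right)^{2} = \left(-1\right)^{2} = 1$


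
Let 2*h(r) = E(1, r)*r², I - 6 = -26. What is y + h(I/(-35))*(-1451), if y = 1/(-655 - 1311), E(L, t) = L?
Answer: -22821377/96334 ≈ -236.90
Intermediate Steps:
I = -20 (I = 6 - 26 = -20)
h(r) = r²/2 (h(r) = (1*r²)/2 = r²/2)
y = -1/1966 (y = 1/(-1966) = -1/1966 ≈ -0.00050865)
y + h(I/(-35))*(-1451) = -1/1966 + ((-20/(-35))²/2)*(-1451) = -1/1966 + ((-20*(-1/35))²/2)*(-1451) = -1/1966 + ((4/7)²/2)*(-1451) = -1/1966 + ((½)*(16/49))*(-1451) = -1/1966 + (8/49)*(-1451) = -1/1966 - 11608/49 = -22821377/96334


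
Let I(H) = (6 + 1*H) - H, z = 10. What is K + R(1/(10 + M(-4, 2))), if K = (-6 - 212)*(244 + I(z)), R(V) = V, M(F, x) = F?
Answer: -326999/6 ≈ -54500.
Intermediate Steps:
I(H) = 6 (I(H) = (6 + H) - H = 6)
K = -54500 (K = (-6 - 212)*(244 + 6) = -218*250 = -54500)
K + R(1/(10 + M(-4, 2))) = -54500 + 1/(10 - 4) = -54500 + 1/6 = -54500 + ⅙ = -326999/6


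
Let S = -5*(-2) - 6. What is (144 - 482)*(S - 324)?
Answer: 108160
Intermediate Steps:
S = 4 (S = 10 - 6 = 4)
(144 - 482)*(S - 324) = (144 - 482)*(4 - 324) = -338*(-320) = 108160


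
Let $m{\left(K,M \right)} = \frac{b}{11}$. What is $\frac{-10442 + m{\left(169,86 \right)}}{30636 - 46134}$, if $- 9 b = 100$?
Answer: $\frac{73847}{109593} \approx 0.67383$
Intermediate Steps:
$b = - \frac{100}{9}$ ($b = \left(- \frac{1}{9}\right) 100 = - \frac{100}{9} \approx -11.111$)
$m{\left(K,M \right)} = - \frac{100}{99}$ ($m{\left(K,M \right)} = - \frac{100}{9 \cdot 11} = \left(- \frac{100}{9}\right) \frac{1}{11} = - \frac{100}{99}$)
$\frac{-10442 + m{\left(169,86 \right)}}{30636 - 46134} = \frac{-10442 - \frac{100}{99}}{30636 - 46134} = - \frac{1033858}{99 \left(-15498\right)} = \left(- \frac{1033858}{99}\right) \left(- \frac{1}{15498}\right) = \frac{73847}{109593}$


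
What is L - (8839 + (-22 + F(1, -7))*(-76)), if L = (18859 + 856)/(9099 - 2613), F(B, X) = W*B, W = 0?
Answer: -68154631/6486 ≈ -10508.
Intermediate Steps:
F(B, X) = 0 (F(B, X) = 0*B = 0)
L = 19715/6486 ≈ 3.0396
L - (8839 + (-22 + F(1, -7))*(-76)) = 19715/6486 - (8839 + (-22 + 0)*(-76)) = 19715/6486 - (8839 - 22*(-76)) = 19715/6486 - (8839 + 1672) = 19715/6486 - 1*10511 = 19715/6486 - 10511 = -68154631/6486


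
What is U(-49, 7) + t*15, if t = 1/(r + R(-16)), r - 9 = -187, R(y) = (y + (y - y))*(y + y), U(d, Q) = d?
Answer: -16351/334 ≈ -48.955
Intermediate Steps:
R(y) = 2*y² (R(y) = (y + 0)*(2*y) = y*(2*y) = 2*y²)
r = -178 (r = 9 - 187 = -178)
t = 1/334 (t = 1/(-178 + 2*(-16)²) = 1/(-178 + 2*256) = 1/(-178 + 512) = 1/334 ≈ 0.0029940)
U(-49, 7) + t*15 = -49 + (1/334)*15 = -49 + 15/334 = -16351/334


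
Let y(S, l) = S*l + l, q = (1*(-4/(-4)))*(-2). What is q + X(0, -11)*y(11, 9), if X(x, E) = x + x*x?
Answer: -2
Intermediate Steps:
X(x, E) = x + x²
q = -2 (q = (1*(-4*(-¼)))*(-2) = (1*1)*(-2) = 1*(-2) = -2)
y(S, l) = l + S*l
q + X(0, -11)*y(11, 9) = -2 + (0*(1 + 0))*(9*(1 + 11)) = -2 + (0*1)*(9*12) = -2 + 0*108 = -2 + 0 = -2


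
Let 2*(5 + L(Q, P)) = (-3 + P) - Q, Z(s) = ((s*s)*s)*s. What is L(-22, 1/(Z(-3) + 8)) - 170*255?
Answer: -3857749/89 ≈ -43346.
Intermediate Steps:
Z(s) = s⁴ (Z(s) = (s²*s)*s = s³*s = s⁴)
L(Q, P) = -13/2 + P/2 - Q/2 (L(Q, P) = -5 + ((-3 + P) - Q)/2 = -5 + (-3 + P - Q)/2 = -5 + (-3/2 + P/2 - Q/2) = -13/2 + P/2 - Q/2)
L(-22, 1/(Z(-3) + 8)) - 170*255 = (-13/2 + 1/(2*((-3)⁴ + 8)) - ½*(-22)) - 170*255 = (-13/2 + 1/(2*(81 + 8)) + 11) - 43350 = (-13/2 + (½)/89 + 11) - 43350 = (-13/2 + (½)*(1/89) + 11) - 43350 = (-13/2 + 1/178 + 11) - 43350 = 401/89 - 43350 = -3857749/89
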